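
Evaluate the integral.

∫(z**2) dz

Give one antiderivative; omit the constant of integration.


Answer: z**3/3.


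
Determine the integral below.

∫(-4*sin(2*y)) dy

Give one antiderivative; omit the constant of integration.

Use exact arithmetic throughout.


Answer: 2*cos(2*y).


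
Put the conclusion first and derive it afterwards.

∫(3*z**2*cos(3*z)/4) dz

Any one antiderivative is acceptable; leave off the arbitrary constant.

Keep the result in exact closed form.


The answer is z**2*sin(3*z)/4 + z*cos(3*z)/6 - sin(3*z)/18.
Step 1. Integrate ∫(3*z**2*cos(3*z)/4) dz by parts with u = z**2, dv = (3*cos(3*z)/4) dz, so v = sin(3*z)/4: now z**2*sin(3*z)/4 + ∫(-z*sin(3*z)/2) dz.
Step 2. Integrate ∫(-z*sin(3*z)/2) dz by parts with u = z, dv = (-sin(3*z)/2) dz, so v = cos(3*z)/6: now z**2*sin(3*z)/4 + z*cos(3*z)/6 + ∫(-cos(3*z)/6) dz.
Step 3. Evaluate the standard form: now z**2*sin(3*z)/4 + z*cos(3*z)/6 - sin(3*z)/18.
Answer: z**2*sin(3*z)/4 + z*cos(3*z)/6 - sin(3*z)/18.


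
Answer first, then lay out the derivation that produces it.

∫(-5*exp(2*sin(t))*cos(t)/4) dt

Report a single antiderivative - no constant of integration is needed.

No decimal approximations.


The answer is -5*exp(2*sin(t))/8.
Step 1. Substitute u = sin(t), turning ∫(-5*exp(2*sin(t))*cos(t)/4) dt into ∫(-5*exp(2*u)/4) du: now ∫(-5*exp(2*u)/4) du.
Step 2. Evaluate the standard form: now -5*exp(2*u)/8.
Step 3. Substitute back u = sin(t): now -5*exp(2*sin(t))/8.
Answer: -5*exp(2*sin(t))/8.


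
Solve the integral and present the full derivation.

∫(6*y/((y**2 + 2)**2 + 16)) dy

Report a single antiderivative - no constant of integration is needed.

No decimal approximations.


Step 1. Substitute u = y**2 + 2, turning ∫(6*y/((y**2 + 2)**2 + 16)) dy into ∫(3/(u**2 + 16)) du: now ∫(3/(u**2 + 16)) du.
Step 2. Evaluate the standard form: now 3*atan(u/4)/4.
Step 3. Substitute back u = y**2 + 2: now 3*atan(y**2/4 + 1/2)/4.
Answer: 3*atan(y**2/4 + 1/2)/4.


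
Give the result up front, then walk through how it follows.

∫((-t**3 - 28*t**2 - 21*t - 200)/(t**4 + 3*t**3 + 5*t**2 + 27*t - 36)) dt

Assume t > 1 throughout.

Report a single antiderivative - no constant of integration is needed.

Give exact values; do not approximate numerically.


The answer is -5*log(t - 1) + 4*log(t + 4) - 4*atan(t/3)/3.
Step 1. Decompose ∫((-t**3 - 28*t**2 - 21*t - 200)/(t**4 + 3*t**3 + 5*t**2 + 27*t - 36)) dt by partial fractions, (-t**3 - 28*t**2 - 21*t - 200)/(t**4 + 3*t**3 + 5*t**2 + 27*t - 36) = -4/(t**2 + 9) + 4/(t + 4) - 5/(t - 1): now ∫(-5/(t - 1)) dt + ∫(4/(t + 4)) dt + ∫(-4/(t**2 + 9)) dt.
Step 2. Evaluate the standard form [assuming t > -4]: now 4*log(t + 4) + ∫(-5/(t - 1)) dt + ∫(-4/(t**2 + 9)) dt.
Step 3. Evaluate the standard form [assuming t > 1]: now -5*log(t - 1) + 4*log(t + 4) + ∫(-4/(t**2 + 9)) dt.
Step 4. Evaluate the standard form: now -5*log(t - 1) + 4*log(t + 4) - 4*atan(t/3)/3.
Answer: -5*log(t - 1) + 4*log(t + 4) - 4*atan(t/3)/3.


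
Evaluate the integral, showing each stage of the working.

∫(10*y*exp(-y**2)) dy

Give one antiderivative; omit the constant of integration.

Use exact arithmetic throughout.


Step 1. Substitute u = y**2, turning ∫(10*y*exp(-y**2)) dy into ∫(5*exp(-u)) du: now ∫(5*exp(-u)) du.
Step 2. Evaluate the standard form: now -5*exp(-u).
Step 3. Substitute back u = y**2: now -5*exp(-y**2).
Answer: -5*exp(-y**2).


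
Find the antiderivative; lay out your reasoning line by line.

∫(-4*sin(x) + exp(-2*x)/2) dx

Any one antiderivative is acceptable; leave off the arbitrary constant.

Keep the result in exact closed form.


Step 1. Rewrite: now ∫(exp(-2*x)/2) dx + ∫(-4*sin(x)) dx.
Step 2. Evaluate the standard form: now ∫(-4*sin(x)) dx - exp(-2*x)/4.
Step 3. Evaluate the standard form: now 4*cos(x) - exp(-2*x)/4.
Answer: 4*cos(x) - exp(-2*x)/4.


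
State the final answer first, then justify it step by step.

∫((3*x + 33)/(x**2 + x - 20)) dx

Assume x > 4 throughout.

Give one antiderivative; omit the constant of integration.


The answer is 5*log(x - 4) - 2*log(x + 5).
Step 1. Decompose ∫((3*x + 33)/(x**2 + x - 20)) dx by partial fractions, (3*x + 33)/(x**2 + x - 20) = -2/(x + 5) + 5/(x - 4): now ∫(5/(x - 4)) dx + ∫(-2/(x + 5)) dx.
Step 2. Evaluate the standard form [assuming x > 4]: now 5*log(x - 4) + ∫(-2/(x + 5)) dx.
Step 3. Evaluate the standard form [assuming x > -5]: now 5*log(x - 4) - 2*log(x + 5).
Answer: 5*log(x - 4) - 2*log(x + 5).


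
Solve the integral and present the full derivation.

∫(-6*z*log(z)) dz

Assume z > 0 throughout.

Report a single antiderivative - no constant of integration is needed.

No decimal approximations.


Step 1. Integrate ∫(-6*z*log(z)) dz by parts with u = log(z), dv = (-6*z) dz, so v = -3*z**2 [assuming z > 0]: now -3*z**2*log(z) + ∫(3*z) dz.
Step 2. Evaluate the standard form: now -3*z**2*log(z) + 3*z**2/2.
Answer: -3*z**2*log(z) + 3*z**2/2.


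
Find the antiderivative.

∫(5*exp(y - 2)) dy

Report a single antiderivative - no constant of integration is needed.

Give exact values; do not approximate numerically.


Answer: 5*exp(y - 2).


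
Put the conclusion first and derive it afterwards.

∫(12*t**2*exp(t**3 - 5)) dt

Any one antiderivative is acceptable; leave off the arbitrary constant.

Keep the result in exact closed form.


The answer is 4*exp(t**3 - 5).
Step 1. Substitute u = t**3 - 5, turning ∫(12*t**2*exp(t**3 - 5)) dt into ∫(4*exp(u)) du: now ∫(4*exp(u)) du.
Step 2. Evaluate the standard form: now 4*exp(u).
Step 3. Substitute back u = t**3 - 5: now 4*exp(t**3 - 5).
Answer: 4*exp(t**3 - 5).


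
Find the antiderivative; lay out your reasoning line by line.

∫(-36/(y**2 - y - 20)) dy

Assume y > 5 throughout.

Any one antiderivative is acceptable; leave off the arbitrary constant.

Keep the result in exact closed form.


Step 1. Decompose ∫(-36/(y**2 - y - 20)) dy by partial fractions, -36/(y**2 - y - 20) = 4/(y + 4) - 4/(y - 5): now ∫(-4/(y - 5)) dy + ∫(4/(y + 4)) dy.
Step 2. Evaluate the standard form [assuming y > -4]: now 4*log(y + 4) + ∫(-4/(y - 5)) dy.
Step 3. Evaluate the standard form [assuming y > 5]: now -4*log(y - 5) + 4*log(y + 4).
Answer: -4*log(y - 5) + 4*log(y + 4).


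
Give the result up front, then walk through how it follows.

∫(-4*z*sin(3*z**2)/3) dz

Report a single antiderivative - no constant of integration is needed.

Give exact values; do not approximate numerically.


The answer is 2*cos(3*z**2)/9.
Step 1. Substitute u = z**2, turning ∫(-4*z*sin(3*z**2)/3) dz into ∫(-2*sin(3*u)/3) du: now ∫(-2*sin(3*u)/3) du.
Step 2. Evaluate the standard form: now 2*cos(3*u)/9.
Step 3. Substitute back u = z**2: now 2*cos(3*z**2)/9.
Answer: 2*cos(3*z**2)/9.


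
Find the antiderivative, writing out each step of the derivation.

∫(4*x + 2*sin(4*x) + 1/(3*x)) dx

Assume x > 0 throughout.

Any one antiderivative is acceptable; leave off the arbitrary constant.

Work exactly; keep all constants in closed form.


Step 1. Rewrite: now ∫(1/(3*x)) dx + ∫(4*x) dx + ∫(2*sin(4*x)) dx.
Step 2. Evaluate the standard form: now -cos(4*x)/2 + ∫(1/(3*x)) dx + ∫(4*x) dx.
Step 3. Evaluate the standard form: now 2*x**2 - cos(4*x)/2 + ∫(1/(3*x)) dx.
Step 4. Evaluate the standard form [assuming x > 0]: now 2*x**2 + log(x)/3 - cos(4*x)/2.
Answer: 2*x**2 + log(x)/3 - cos(4*x)/2.


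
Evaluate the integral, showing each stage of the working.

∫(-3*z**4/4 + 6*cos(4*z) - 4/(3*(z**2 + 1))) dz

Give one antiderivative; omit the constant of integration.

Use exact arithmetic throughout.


Step 1. Rewrite: now ∫(-3*z**4/4) dz + ∫(-4/(3*(z**2 + 1))) dz + ∫(6*cos(4*z)) dz.
Step 2. Evaluate the standard form: now 3*sin(4*z)/2 + ∫(-3*z**4/4) dz + ∫(-4/(3*(z**2 + 1))) dz.
Step 3. Evaluate the standard form: now 3*sin(4*z)/2 - 4*atan(z)/3 + ∫(-3*z**4/4) dz.
Step 4. Evaluate the standard form: now -3*z**5/20 + 3*sin(4*z)/2 - 4*atan(z)/3.
Answer: -3*z**5/20 + 3*sin(4*z)/2 - 4*atan(z)/3.


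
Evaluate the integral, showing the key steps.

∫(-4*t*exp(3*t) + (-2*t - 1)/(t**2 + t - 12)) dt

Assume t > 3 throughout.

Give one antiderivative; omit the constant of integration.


Step 1. Rewrite: now ∫(-4*t*exp(3*t)) dt + ∫((-2*t - 1)/(t**2 + t - 12)) dt.
Step 2. Integrate ∫(-4*t*exp(3*t)) dt by parts with u = t, dv = (-4*exp(3*t)) dt, so v = -4*exp(3*t)/3: now -4*t*exp(3*t)/3 + ∫((-2*t - 1)/(t**2 + t - 12)) dt + ∫(4*exp(3*t)/3) dt.
Step 3. Evaluate the standard form: now -4*t*exp(3*t)/3 + 4*exp(3*t)/9 + ∫((-2*t - 1)/(t**2 + t - 12)) dt.
Step 4. Decompose ∫((-2*t - 1)/(t**2 + t - 12)) dt by partial fractions, (-2*t - 1)/(t**2 + t - 12) = -1/(t + 4) - 1/(t - 3): now -4*t*exp(3*t)/3 + 4*exp(3*t)/9 + ∫(-1/(t - 3)) dt + ∫(-1/(t + 4)) dt.
Step 5. Evaluate the standard form [assuming t > -4]: now -4*t*exp(3*t)/3 + 4*exp(3*t)/9 - log(t + 4) + ∫(-1/(t - 3)) dt.
Step 6. Evaluate the standard form [assuming t > 3]: now -4*t*exp(3*t)/3 + 4*exp(3*t)/9 - log(t - 3) - log(t + 4).
Answer: -4*t*exp(3*t)/3 + 4*exp(3*t)/9 - log(t - 3) - log(t + 4).


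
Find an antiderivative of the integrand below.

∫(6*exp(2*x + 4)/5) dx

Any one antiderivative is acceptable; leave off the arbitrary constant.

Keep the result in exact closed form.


Answer: 3*exp(2*x + 4)/5.


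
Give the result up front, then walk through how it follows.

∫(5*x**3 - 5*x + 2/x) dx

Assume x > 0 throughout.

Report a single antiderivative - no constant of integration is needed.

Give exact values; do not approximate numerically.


The answer is 5*x**4/4 - 5*x**2/2 + 2*log(x).
Step 1. Rewrite: now ∫(2/x) dx + ∫(-5*x) dx + ∫(5*x**3) dx.
Step 2. Evaluate the standard form: now -5*x**2/2 + ∫(2/x) dx + ∫(5*x**3) dx.
Step 3. Evaluate the standard form [assuming x > 0]: now -5*x**2/2 + 2*log(x) + ∫(5*x**3) dx.
Step 4. Evaluate the standard form: now 5*x**4/4 - 5*x**2/2 + 2*log(x).
Answer: 5*x**4/4 - 5*x**2/2 + 2*log(x).


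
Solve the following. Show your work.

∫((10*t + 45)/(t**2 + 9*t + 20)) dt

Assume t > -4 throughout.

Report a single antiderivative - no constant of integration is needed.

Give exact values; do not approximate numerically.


Step 1. Decompose ∫((10*t + 45)/(t**2 + 9*t + 20)) dt by partial fractions, (10*t + 45)/(t**2 + 9*t + 20) = 5/(t + 5) + 5/(t + 4): now ∫(5/(t + 4)) dt + ∫(5/(t + 5)) dt.
Step 2. Evaluate the standard form [assuming t > -4]: now 5*log(t + 4) + ∫(5/(t + 5)) dt.
Step 3. Evaluate the standard form [assuming t > -5]: now 5*log(t + 4) + 5*log(t + 5).
Answer: 5*log(t + 4) + 5*log(t + 5).


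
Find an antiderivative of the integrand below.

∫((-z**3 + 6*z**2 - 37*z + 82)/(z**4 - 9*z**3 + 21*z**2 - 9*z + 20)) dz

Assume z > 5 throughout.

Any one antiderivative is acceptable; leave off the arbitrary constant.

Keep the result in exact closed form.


Answer: -3*log(z - 5) + 2*log(z - 4) + 4*atan(z).


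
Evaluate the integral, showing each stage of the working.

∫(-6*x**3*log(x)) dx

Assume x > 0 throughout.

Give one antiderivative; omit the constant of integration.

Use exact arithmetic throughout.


Step 1. Integrate ∫(-6*x**3*log(x)) dx by parts with u = log(x), dv = (-6*x**3) dx, so v = -3*x**4/2 [assuming x > 0]: now -3*x**4*log(x)/2 + ∫(3*x**3/2) dx.
Step 2. Evaluate the standard form: now -3*x**4*log(x)/2 + 3*x**4/8.
Answer: -3*x**4*log(x)/2 + 3*x**4/8.


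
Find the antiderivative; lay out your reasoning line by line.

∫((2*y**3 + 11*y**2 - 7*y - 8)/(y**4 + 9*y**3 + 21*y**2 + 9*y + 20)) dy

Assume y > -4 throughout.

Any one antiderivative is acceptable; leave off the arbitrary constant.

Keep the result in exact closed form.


Step 1. Decompose ∫((2*y**3 + 11*y**2 - 7*y - 8)/(y**4 + 9*y**3 + 21*y**2 + 9*y + 20)) dy by partial fractions, (2*y**3 + 11*y**2 - 7*y - 8)/(y**4 + 9*y**3 + 21*y**2 + 9*y + 20) = -1/(y**2 + 1) - 2/(y + 5) + 4/(y + 4): now ∫(4/(y + 4)) dy + ∫(-2/(y + 5)) dy + ∫(-1/(y**2 + 1)) dy.
Step 2. Evaluate the standard form [assuming y > -4]: now 4*log(y + 4) + ∫(-2/(y + 5)) dy + ∫(-1/(y**2 + 1)) dy.
Step 3. Evaluate the standard form [assuming y > -5]: now 4*log(y + 4) - 2*log(y + 5) + ∫(-1/(y**2 + 1)) dy.
Step 4. Evaluate the standard form: now 4*log(y + 4) - 2*log(y + 5) - atan(y).
Answer: 4*log(y + 4) - 2*log(y + 5) - atan(y).


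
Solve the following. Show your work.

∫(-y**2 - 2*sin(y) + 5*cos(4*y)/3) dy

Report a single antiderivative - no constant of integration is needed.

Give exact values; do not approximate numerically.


Step 1. Rewrite: now ∫(-y**2) dy + ∫(-2*sin(y)) dy + ∫(5*cos(4*y)/3) dy.
Step 2. Evaluate the standard form: now -y**3/3 + ∫(-2*sin(y)) dy + ∫(5*cos(4*y)/3) dy.
Step 3. Evaluate the standard form: now -y**3/3 + 5*sin(4*y)/12 + ∫(-2*sin(y)) dy.
Step 4. Evaluate the standard form: now -y**3/3 + 5*sin(4*y)/12 + 2*cos(y).
Answer: -y**3/3 + 5*sin(4*y)/12 + 2*cos(y).


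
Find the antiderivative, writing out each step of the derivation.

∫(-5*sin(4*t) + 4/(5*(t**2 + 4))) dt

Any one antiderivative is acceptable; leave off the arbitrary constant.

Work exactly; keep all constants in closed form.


Step 1. Rewrite: now ∫(4/(5*(t**2 + 4))) dt + ∫(-5*sin(4*t)) dt.
Step 2. Evaluate the standard form: now 5*cos(4*t)/4 + ∫(4/(5*(t**2 + 4))) dt.
Step 3. Evaluate the standard form: now 5*cos(4*t)/4 + 2*atan(t/2)/5.
Answer: 5*cos(4*t)/4 + 2*atan(t/2)/5.


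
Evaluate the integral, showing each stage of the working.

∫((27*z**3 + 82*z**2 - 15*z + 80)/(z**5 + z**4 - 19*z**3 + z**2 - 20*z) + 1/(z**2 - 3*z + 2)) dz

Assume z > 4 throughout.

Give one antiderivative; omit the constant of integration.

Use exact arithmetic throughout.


Step 1. Rewrite: now ∫((27*z**3 + 82*z**2 - 15*z + 80)/(z**5 + z**4 - 19*z**3 + z**2 - 20*z)) dz + ∫(1/(z**2 - 3*z + 2)) dz.
Step 2. Decompose ∫((27*z**3 + 82*z**2 - 15*z + 80)/(z**5 + z**4 - 19*z**3 + z**2 - 20*z)) dz by partial fractions, (27*z**3 + 82*z**2 - 15*z + 80)/(z**5 + z**4 - 19*z**3 + z**2 - 20*z) = 2/(z**2 + 1) - 1/(z + 5) + 5/(z - 4) - 4/z: now ∫(-4/z) dz + ∫(5/(z - 4)) dz + ∫(-1/(z + 5)) dz + ∫(2/(z**2 + 1)) dz + ∫(1/(z**2 - 3*z + 2)) dz.
Step 3. Evaluate the standard form [assuming z > 4]: now 5*log(z - 4) + ∫(-4/z) dz + ∫(-1/(z + 5)) dz + ∫(2/(z**2 + 1)) dz + ∫(1/(z**2 - 3*z + 2)) dz.
Step 4. Evaluate the standard form [assuming z > -5]: now 5*log(z - 4) - log(z + 5) + ∫(-4/z) dz + ∫(2/(z**2 + 1)) dz + ∫(1/(z**2 - 3*z + 2)) dz.
Step 5. Evaluate the standard form [assuming z > 0]: now -4*log(z) + 5*log(z - 4) - log(z + 5) + ∫(2/(z**2 + 1)) dz + ∫(1/(z**2 - 3*z + 2)) dz.
Step 6. Evaluate the standard form: now -4*log(z) + 5*log(z - 4) - log(z + 5) + 2*atan(z) + ∫(1/(z**2 - 3*z + 2)) dz.
Step 7. Decompose ∫(1/(z**2 - 3*z + 2)) dz by partial fractions, 1/(z**2 - 3*z + 2) = -1/(z - 1) + 1/(z - 2): now -4*log(z) + 5*log(z - 4) - log(z + 5) + 2*atan(z) + ∫(1/(z - 2)) dz + ∫(-1/(z - 1)) dz.
Step 8. Evaluate the standard form [assuming z > 2]: now -4*log(z) + 5*log(z - 4) + log(z - 2) - log(z + 5) + 2*atan(z) + ∫(-1/(z - 1)) dz.
Step 9. Evaluate the standard form [assuming z > 1]: now -4*log(z) + 5*log(z - 4) + log(z - 2) - log(z - 1) - log(z + 5) + 2*atan(z).
Answer: -4*log(z) + 5*log(z - 4) + log(z - 2) - log(z - 1) - log(z + 5) + 2*atan(z).


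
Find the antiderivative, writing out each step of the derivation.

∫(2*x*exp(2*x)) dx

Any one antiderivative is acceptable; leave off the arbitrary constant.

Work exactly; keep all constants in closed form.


Step 1. Integrate ∫(2*x*exp(2*x)) dx by parts with u = x, dv = (2*exp(2*x)) dx, so v = exp(2*x): now x*exp(2*x) + ∫(-exp(2*x)) dx.
Step 2. Evaluate the standard form: now x*exp(2*x) - exp(2*x)/2.
Answer: x*exp(2*x) - exp(2*x)/2.


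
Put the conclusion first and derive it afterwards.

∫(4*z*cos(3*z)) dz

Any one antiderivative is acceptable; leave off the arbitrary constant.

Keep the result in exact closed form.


The answer is 4*z*sin(3*z)/3 + 4*cos(3*z)/9.
Step 1. Integrate ∫(4*z*cos(3*z)) dz by parts with u = z, dv = (4*cos(3*z)) dz, so v = 4*sin(3*z)/3: now 4*z*sin(3*z)/3 + ∫(-4*sin(3*z)/3) dz.
Step 2. Evaluate the standard form: now 4*z*sin(3*z)/3 + 4*cos(3*z)/9.
Answer: 4*z*sin(3*z)/3 + 4*cos(3*z)/9.


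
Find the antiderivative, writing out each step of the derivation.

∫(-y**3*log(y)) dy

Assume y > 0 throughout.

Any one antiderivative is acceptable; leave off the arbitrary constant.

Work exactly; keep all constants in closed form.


Step 1. Integrate ∫(-y**3*log(y)) dy by parts with u = log(y), dv = (-y**3) dy, so v = -y**4/4 [assuming y > 0]: now -y**4*log(y)/4 + ∫(y**3/4) dy.
Step 2. Evaluate the standard form: now -y**4*log(y)/4 + y**4/16.
Answer: -y**4*log(y)/4 + y**4/16.


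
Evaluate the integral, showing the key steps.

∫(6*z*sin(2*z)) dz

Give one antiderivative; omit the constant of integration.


Step 1. Integrate ∫(6*z*sin(2*z)) dz by parts with u = z, dv = (6*sin(2*z)) dz, so v = -3*cos(2*z): now -3*z*cos(2*z) + ∫(3*cos(2*z)) dz.
Step 2. Evaluate the standard form: now -3*z*cos(2*z) + 3*sin(2*z)/2.
Answer: -3*z*cos(2*z) + 3*sin(2*z)/2.


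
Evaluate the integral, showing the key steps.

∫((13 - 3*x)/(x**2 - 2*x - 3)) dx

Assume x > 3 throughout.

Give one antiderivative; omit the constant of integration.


Step 1. Decompose ∫((13 - 3*x)/(x**2 - 2*x - 3)) dx by partial fractions, (13 - 3*x)/(x**2 - 2*x - 3) = -4/(x + 1) + 1/(x - 3): now ∫(1/(x - 3)) dx + ∫(-4/(x + 1)) dx.
Step 2. Evaluate the standard form [assuming x > -1]: now -4*log(x + 1) + ∫(1/(x - 3)) dx.
Step 3. Evaluate the standard form [assuming x > 3]: now log(x - 3) - 4*log(x + 1).
Answer: log(x - 3) - 4*log(x + 1).


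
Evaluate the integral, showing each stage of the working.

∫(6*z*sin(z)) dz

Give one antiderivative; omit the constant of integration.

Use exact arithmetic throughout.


Step 1. Integrate ∫(6*z*sin(z)) dz by parts with u = z, dv = (6*sin(z)) dz, so v = -6*cos(z): now -6*z*cos(z) + ∫(6*cos(z)) dz.
Step 2. Evaluate the standard form: now -6*z*cos(z) + 6*sin(z).
Answer: -6*z*cos(z) + 6*sin(z).


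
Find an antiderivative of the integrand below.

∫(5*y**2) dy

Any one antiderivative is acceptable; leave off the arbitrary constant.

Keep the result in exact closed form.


Answer: 5*y**3/3.


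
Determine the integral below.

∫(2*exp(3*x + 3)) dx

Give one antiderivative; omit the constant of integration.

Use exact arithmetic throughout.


Answer: 2*exp(3*x + 3)/3.


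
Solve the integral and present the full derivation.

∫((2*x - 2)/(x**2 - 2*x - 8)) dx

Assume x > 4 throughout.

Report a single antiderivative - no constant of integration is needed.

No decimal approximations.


Step 1. Decompose ∫((2*x - 2)/(x**2 - 2*x - 8)) dx by partial fractions, (2*x - 2)/(x**2 - 2*x - 8) = 1/(x + 2) + 1/(x - 4): now ∫(1/(x - 4)) dx + ∫(1/(x + 2)) dx.
Step 2. Evaluate the standard form [assuming x > -2]: now log(x + 2) + ∫(1/(x - 4)) dx.
Step 3. Evaluate the standard form [assuming x > 4]: now log(x - 4) + log(x + 2).
Answer: log(x - 4) + log(x + 2).


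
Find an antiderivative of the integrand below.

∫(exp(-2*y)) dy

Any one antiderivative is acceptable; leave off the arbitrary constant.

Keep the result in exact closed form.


Answer: -exp(-2*y)/2.


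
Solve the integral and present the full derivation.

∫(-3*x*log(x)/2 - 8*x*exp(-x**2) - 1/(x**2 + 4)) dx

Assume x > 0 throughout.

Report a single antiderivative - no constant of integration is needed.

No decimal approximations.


Step 1. Rewrite: now ∫(-8*x*exp(-x**2)) dx + ∫(-3*x*log(x)/2) dx + ∫(-1/(x**2 + 4)) dx.
Step 2. Substitute u = x**2, turning ∫(-8*x*exp(-x**2)) dx into ∫(-4*exp(-u)) du: now ∫(-3*x*log(x)/2) dx + ∫(-1/(x**2 + 4)) dx + ∫(-4*exp(-u)) du.
Step 3. Evaluate the standard form: now ∫(-3*x*log(x)/2) dx + ∫(-1/(x**2 + 4)) dx + 4*exp(-u).
Step 4. Substitute back u = x**2: now ∫(-3*x*log(x)/2) dx + ∫(-1/(x**2 + 4)) dx + 4*exp(-x**2).
Step 5. Evaluate the standard form: now -atan(x/2)/2 + ∫(-3*x*log(x)/2) dx + 4*exp(-x**2).
Step 6. Integrate ∫(-3*x*log(x)/2) dx by parts with u = log(x), dv = (-3*x/2) dx, so v = -3*x**2/4 [assuming x > 0]: now -3*x**2*log(x)/4 - atan(x/2)/2 + ∫(3*x/4) dx + 4*exp(-x**2).
Step 7. Evaluate the standard form: now -3*x**2*log(x)/4 + 3*x**2/8 - atan(x/2)/2 + 4*exp(-x**2).
Answer: -3*x**2*log(x)/4 + 3*x**2/8 - atan(x/2)/2 + 4*exp(-x**2).


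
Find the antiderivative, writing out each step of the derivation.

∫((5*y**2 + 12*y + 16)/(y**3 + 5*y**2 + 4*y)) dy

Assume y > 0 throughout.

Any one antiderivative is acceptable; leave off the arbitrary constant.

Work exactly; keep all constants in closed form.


Step 1. Decompose ∫((5*y**2 + 12*y + 16)/(y**3 + 5*y**2 + 4*y)) dy by partial fractions, (5*y**2 + 12*y + 16)/(y**3 + 5*y**2 + 4*y) = 4/(y + 4) - 3/(y + 1) + 4/y: now ∫(4/y) dy + ∫(-3/(y + 1)) dy + ∫(4/(y + 4)) dy.
Step 2. Evaluate the standard form [assuming y > 0]: now 4*log(y) + ∫(-3/(y + 1)) dy + ∫(4/(y + 4)) dy.
Step 3. Evaluate the standard form [assuming y > -1]: now 4*log(y) - 3*log(y + 1) + ∫(4/(y + 4)) dy.
Step 4. Evaluate the standard form [assuming y > -4]: now 4*log(y) - 3*log(y + 1) + 4*log(y + 4).
Answer: 4*log(y) - 3*log(y + 1) + 4*log(y + 4).


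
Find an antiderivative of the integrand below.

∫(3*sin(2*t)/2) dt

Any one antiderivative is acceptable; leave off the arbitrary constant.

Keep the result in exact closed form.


Answer: -3*cos(2*t)/4.


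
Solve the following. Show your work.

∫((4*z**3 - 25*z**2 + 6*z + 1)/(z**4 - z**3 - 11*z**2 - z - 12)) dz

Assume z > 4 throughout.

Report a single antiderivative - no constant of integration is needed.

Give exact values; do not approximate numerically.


Step 1. Decompose ∫((4*z**3 - 25*z**2 + 6*z + 1)/(z**4 - z**3 - 11*z**2 - z - 12)) dz by partial fractions, (4*z**3 - 25*z**2 + 6*z + 1)/(z**4 - z**3 - 11*z**2 - z - 12) = -2/(z**2 + 1) + 5/(z + 3) - 1/(z - 4): now ∫(-1/(z - 4)) dz + ∫(5/(z + 3)) dz + ∫(-2/(z**2 + 1)) dz.
Step 2. Evaluate the standard form [assuming z > 4]: now -log(z - 4) + ∫(5/(z + 3)) dz + ∫(-2/(z**2 + 1)) dz.
Step 3. Evaluate the standard form [assuming z > -3]: now -log(z - 4) + 5*log(z + 3) + ∫(-2/(z**2 + 1)) dz.
Step 4. Evaluate the standard form: now -log(z - 4) + 5*log(z + 3) - 2*atan(z).
Answer: -log(z - 4) + 5*log(z + 3) - 2*atan(z).


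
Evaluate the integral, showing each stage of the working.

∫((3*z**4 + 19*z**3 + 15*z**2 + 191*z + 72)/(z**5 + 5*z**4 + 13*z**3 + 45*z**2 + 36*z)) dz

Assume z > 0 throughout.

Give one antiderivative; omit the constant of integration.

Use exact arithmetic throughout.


Step 1. Decompose ∫((3*z**4 + 19*z**3 + 15*z**2 + 191*z + 72)/(z**5 + 5*z**4 + 13*z**3 + 45*z**2 + 36*z)) dz by partial fractions, (3*z**4 + 19*z**3 + 15*z**2 + 191*z + 72)/(z**5 + 5*z**4 + 13*z**3 + 45*z**2 + 36*z) = -4/(z**2 + 9) - 3/(z + 4) + 4/(z + 1) + 2/z: now ∫(2/z) dz + ∫(4/(z + 1)) dz + ∫(-3/(z + 4)) dz + ∫(-4/(z**2 + 9)) dz.
Step 2. Evaluate the standard form [assuming z > -1]: now 4*log(z + 1) + ∫(2/z) dz + ∫(-3/(z + 4)) dz + ∫(-4/(z**2 + 9)) dz.
Step 3. Evaluate the standard form [assuming z > 0]: now 2*log(z) + 4*log(z + 1) + ∫(-3/(z + 4)) dz + ∫(-4/(z**2 + 9)) dz.
Step 4. Evaluate the standard form [assuming z > -4]: now 2*log(z) + 4*log(z + 1) - 3*log(z + 4) + ∫(-4/(z**2 + 9)) dz.
Step 5. Evaluate the standard form: now 2*log(z) + 4*log(z + 1) - 3*log(z + 4) - 4*atan(z/3)/3.
Answer: 2*log(z) + 4*log(z + 1) - 3*log(z + 4) - 4*atan(z/3)/3.


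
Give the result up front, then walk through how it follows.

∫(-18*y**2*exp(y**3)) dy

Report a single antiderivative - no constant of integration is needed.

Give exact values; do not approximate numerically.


The answer is -6*exp(y**3).
Step 1. Substitute u = y**3, turning ∫(-18*y**2*exp(y**3)) dy into ∫(-6*exp(u)) du: now ∫(-6*exp(u)) du.
Step 2. Evaluate the standard form: now -6*exp(u).
Step 3. Substitute back u = y**3: now -6*exp(y**3).
Answer: -6*exp(y**3).


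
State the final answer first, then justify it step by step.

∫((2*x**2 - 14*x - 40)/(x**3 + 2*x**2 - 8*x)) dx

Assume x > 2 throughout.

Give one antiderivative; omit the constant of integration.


The answer is 5*log(x) - 5*log(x - 2) + 2*log(x + 4).
Step 1. Decompose ∫((2*x**2 - 14*x - 40)/(x**3 + 2*x**2 - 8*x)) dx by partial fractions, (2*x**2 - 14*x - 40)/(x**3 + 2*x**2 - 8*x) = 2/(x + 4) - 5/(x - 2) + 5/x: now ∫(5/x) dx + ∫(-5/(x - 2)) dx + ∫(2/(x + 4)) dx.
Step 2. Evaluate the standard form [assuming x > 0]: now 5*log(x) + ∫(-5/(x - 2)) dx + ∫(2/(x + 4)) dx.
Step 3. Evaluate the standard form [assuming x > 2]: now 5*log(x) - 5*log(x - 2) + ∫(2/(x + 4)) dx.
Step 4. Evaluate the standard form [assuming x > -4]: now 5*log(x) - 5*log(x - 2) + 2*log(x + 4).
Answer: 5*log(x) - 5*log(x - 2) + 2*log(x + 4).


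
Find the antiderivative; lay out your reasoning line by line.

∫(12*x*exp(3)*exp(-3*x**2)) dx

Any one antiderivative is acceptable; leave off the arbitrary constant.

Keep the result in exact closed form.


Step 1. Substitute u = x**2 - 1, turning ∫(12*x*exp(3)*exp(-3*x**2)) dx into ∫(6*exp(-3*u)) du: now ∫(6*exp(-3*u)) du.
Step 2. Evaluate the standard form: now -2*exp(-3*u).
Step 3. Substitute back u = x**2 - 1: now -2*exp(3 - 3*x**2).
Answer: -2*exp(3 - 3*x**2).


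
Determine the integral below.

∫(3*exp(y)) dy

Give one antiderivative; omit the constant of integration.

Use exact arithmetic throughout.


Answer: 3*exp(y).


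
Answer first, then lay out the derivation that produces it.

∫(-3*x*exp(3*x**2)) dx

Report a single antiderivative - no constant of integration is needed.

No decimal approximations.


The answer is -exp(3*x**2)/2.
Step 1. Substitute u = x**2, turning ∫(-3*x*exp(3*x**2)) dx into ∫(-3*exp(3*u)/2) du: now ∫(-3*exp(3*u)/2) du.
Step 2. Evaluate the standard form: now -exp(3*u)/2.
Step 3. Substitute back u = x**2: now -exp(3*x**2)/2.
Answer: -exp(3*x**2)/2.


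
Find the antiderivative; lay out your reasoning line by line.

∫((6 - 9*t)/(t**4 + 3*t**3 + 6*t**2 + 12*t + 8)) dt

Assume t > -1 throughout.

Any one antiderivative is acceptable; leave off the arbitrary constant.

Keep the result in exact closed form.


Step 1. Decompose ∫((6 - 9*t)/(t**4 + 3*t**3 + 6*t**2 + 12*t + 8)) dt by partial fractions, (6 - 9*t)/(t**4 + 3*t**3 + 6*t**2 + 12*t + 8) = -3/(t**2 + 4) - 3/(t + 2) + 3/(t + 1): now ∫(3/(t + 1)) dt + ∫(-3/(t + 2)) dt + ∫(-3/(t**2 + 4)) dt.
Step 2. Evaluate the standard form [assuming t > -2]: now -3*log(t + 2) + ∫(3/(t + 1)) dt + ∫(-3/(t**2 + 4)) dt.
Step 3. Evaluate the standard form [assuming t > -1]: now 3*log(t + 1) - 3*log(t + 2) + ∫(-3/(t**2 + 4)) dt.
Step 4. Evaluate the standard form: now 3*log(t + 1) - 3*log(t + 2) - 3*atan(t/2)/2.
Answer: 3*log(t + 1) - 3*log(t + 2) - 3*atan(t/2)/2.


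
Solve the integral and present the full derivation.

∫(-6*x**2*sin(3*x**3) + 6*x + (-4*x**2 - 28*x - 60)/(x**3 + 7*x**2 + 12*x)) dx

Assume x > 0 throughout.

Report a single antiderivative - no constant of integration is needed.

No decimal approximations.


Step 1. Rewrite: now ∫(6*x) dx + ∫(-6*x**2*sin(3*x**3)) dx + ∫((-4*x**2 - 28*x - 60)/(x**3 + 7*x**2 + 12*x)) dx.
Step 2. Substitute u = x**3, turning ∫(-6*x**2*sin(3*x**3)) dx into ∫(-2*sin(3*u)) du: now ∫(6*x) dx + ∫((-4*x**2 - 28*x - 60)/(x**3 + 7*x**2 + 12*x)) dx + ∫(-2*sin(3*u)) du.
Step 3. Evaluate the standard form: now 2*cos(3*u)/3 + ∫(6*x) dx + ∫((-4*x**2 - 28*x - 60)/(x**3 + 7*x**2 + 12*x)) dx.
Step 4. Substitute back u = x**3: now 2*cos(3*x**3)/3 + ∫(6*x) dx + ∫((-4*x**2 - 28*x - 60)/(x**3 + 7*x**2 + 12*x)) dx.
Step 5. Decompose ∫((-4*x**2 - 28*x - 60)/(x**3 + 7*x**2 + 12*x)) dx by partial fractions, (-4*x**2 - 28*x - 60)/(x**3 + 7*x**2 + 12*x) = -3/(x + 4) + 4/(x + 3) - 5/x: now 2*cos(3*x**3)/3 + ∫(-5/x) dx + ∫(6*x) dx + ∫(4/(x + 3)) dx + ∫(-3/(x + 4)) dx.
Step 6. Evaluate the standard form [assuming x > -3]: now 4*log(x + 3) + 2*cos(3*x**3)/3 + ∫(-5/x) dx + ∫(6*x) dx + ∫(-3/(x + 4)) dx.
Step 7. Evaluate the standard form [assuming x > 0]: now -5*log(x) + 4*log(x + 3) + 2*cos(3*x**3)/3 + ∫(6*x) dx + ∫(-3/(x + 4)) dx.
Step 8. Evaluate the standard form [assuming x > -4]: now -5*log(x) + 4*log(x + 3) - 3*log(x + 4) + 2*cos(3*x**3)/3 + ∫(6*x) dx.
Step 9. Evaluate the standard form: now 3*x**2 - 5*log(x) + 4*log(x + 3) - 3*log(x + 4) + 2*cos(3*x**3)/3.
Answer: 3*x**2 - 5*log(x) + 4*log(x + 3) - 3*log(x + 4) + 2*cos(3*x**3)/3.


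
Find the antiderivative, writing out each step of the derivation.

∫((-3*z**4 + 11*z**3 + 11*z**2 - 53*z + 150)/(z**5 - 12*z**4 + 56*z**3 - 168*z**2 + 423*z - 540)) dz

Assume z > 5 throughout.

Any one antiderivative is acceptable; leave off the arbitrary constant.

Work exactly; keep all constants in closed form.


Step 1. Decompose ∫((-3*z**4 + 11*z**3 + 11*z**2 - 53*z + 150)/(z**5 - 12*z**4 + 56*z**3 - 168*z**2 + 423*z - 540)) dz by partial fractions, (-3*z**4 + 11*z**3 + 11*z**2 - 53*z + 150)/(z**5 - 12*z**4 + 56*z**3 - 168*z**2 + 423*z - 540) = -4/(z**2 + 9) + 4/(z - 3) - 2/(z - 4) - 5/(z - 5): now ∫(-5/(z - 5)) dz + ∫(-2/(z - 4)) dz + ∫(4/(z - 3)) dz + ∫(-4/(z**2 + 9)) dz.
Step 2. Evaluate the standard form [assuming z > 3]: now 4*log(z - 3) + ∫(-5/(z - 5)) dz + ∫(-2/(z - 4)) dz + ∫(-4/(z**2 + 9)) dz.
Step 3. Evaluate the standard form [assuming z > 4]: now -2*log(z - 4) + 4*log(z - 3) + ∫(-5/(z - 5)) dz + ∫(-4/(z**2 + 9)) dz.
Step 4. Evaluate the standard form [assuming z > 5]: now -5*log(z - 5) - 2*log(z - 4) + 4*log(z - 3) + ∫(-4/(z**2 + 9)) dz.
Step 5. Evaluate the standard form: now -5*log(z - 5) - 2*log(z - 4) + 4*log(z - 3) - 4*atan(z/3)/3.
Answer: -5*log(z - 5) - 2*log(z - 4) + 4*log(z - 3) - 4*atan(z/3)/3.


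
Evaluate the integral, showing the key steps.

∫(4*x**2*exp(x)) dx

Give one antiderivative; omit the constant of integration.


Step 1. Integrate ∫(4*x**2*exp(x)) dx by parts with u = x**2, dv = (4*exp(x)) dx, so v = 4*exp(x): now 4*x**2*exp(x) + ∫(-8*x*exp(x)) dx.
Step 2. Integrate ∫(-8*x*exp(x)) dx by parts with u = x, dv = (-8*exp(x)) dx, so v = -8*exp(x): now 4*x**2*exp(x) - 8*x*exp(x) + ∫(8*exp(x)) dx.
Step 3. Evaluate the standard form: now 4*x**2*exp(x) - 8*x*exp(x) + 8*exp(x).
Answer: 4*x**2*exp(x) - 8*x*exp(x) + 8*exp(x).


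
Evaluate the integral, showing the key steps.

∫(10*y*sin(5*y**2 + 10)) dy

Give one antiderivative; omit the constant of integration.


Step 1. Substitute u = y**2 + 2, turning ∫(10*y*sin(5*y**2 + 10)) dy into ∫(5*sin(5*u)) du: now ∫(5*sin(5*u)) du.
Step 2. Evaluate the standard form: now -cos(5*u).
Step 3. Substitute back u = y**2 + 2: now -cos(5*y**2 + 10).
Answer: -cos(5*y**2 + 10).


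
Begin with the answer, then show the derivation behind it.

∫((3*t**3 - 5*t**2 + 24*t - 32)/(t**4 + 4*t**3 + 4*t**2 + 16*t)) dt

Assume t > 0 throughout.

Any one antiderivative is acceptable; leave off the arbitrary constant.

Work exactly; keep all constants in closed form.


The answer is -2*log(t) + 5*log(t + 4) + 3*atan(t/2)/2.
Step 1. Decompose ∫((3*t**3 - 5*t**2 + 24*t - 32)/(t**4 + 4*t**3 + 4*t**2 + 16*t)) dt by partial fractions, (3*t**3 - 5*t**2 + 24*t - 32)/(t**4 + 4*t**3 + 4*t**2 + 16*t) = 3/(t**2 + 4) + 5/(t + 4) - 2/t: now ∫(-2/t) dt + ∫(5/(t + 4)) dt + ∫(3/(t**2 + 4)) dt.
Step 2. Evaluate the standard form [assuming t > -4]: now 5*log(t + 4) + ∫(-2/t) dt + ∫(3/(t**2 + 4)) dt.
Step 3. Evaluate the standard form [assuming t > 0]: now -2*log(t) + 5*log(t + 4) + ∫(3/(t**2 + 4)) dt.
Step 4. Evaluate the standard form: now -2*log(t) + 5*log(t + 4) + 3*atan(t/2)/2.
Answer: -2*log(t) + 5*log(t + 4) + 3*atan(t/2)/2.


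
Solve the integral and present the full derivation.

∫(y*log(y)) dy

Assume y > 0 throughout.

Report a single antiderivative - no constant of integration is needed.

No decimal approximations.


Step 1. Integrate ∫(y*log(y)) dy by parts with u = log(y), dv = (y) dy, so v = y**2/2 [assuming y > 0]: now y**2*log(y)/2 + ∫(-y/2) dy.
Step 2. Evaluate the standard form: now y**2*log(y)/2 - y**2/4.
Answer: y**2*log(y)/2 - y**2/4.


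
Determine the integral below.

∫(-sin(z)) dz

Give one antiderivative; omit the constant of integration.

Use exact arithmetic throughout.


Answer: cos(z).


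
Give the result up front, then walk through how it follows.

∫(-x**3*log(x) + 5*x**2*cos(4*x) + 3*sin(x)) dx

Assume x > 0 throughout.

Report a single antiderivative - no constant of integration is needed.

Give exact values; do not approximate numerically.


The answer is -x**4*log(x)/4 + x**4/16 + 5*x**2*sin(4*x)/4 + 5*x*cos(4*x)/8 - 5*sin(4*x)/32 - 3*cos(x).
Step 1. Rewrite: now ∫(5*x**2*cos(4*x)) dx + ∫(-x**3*log(x)) dx + ∫(3*sin(x)) dx.
Step 2. Integrate ∫(-x**3*log(x)) dx by parts with u = log(x), dv = (-x**3) dx, so v = -x**4/4 [assuming x > 0]: now -x**4*log(x)/4 + ∫(x**3/4) dx + ∫(5*x**2*cos(4*x)) dx + ∫(3*sin(x)) dx.
Step 3. Evaluate the standard form: now -x**4*log(x)/4 + x**4/16 + ∫(5*x**2*cos(4*x)) dx + ∫(3*sin(x)) dx.
Step 4. Integrate ∫(5*x**2*cos(4*x)) dx by parts with u = x**2, dv = (5*cos(4*x)) dx, so v = 5*sin(4*x)/4: now -x**4*log(x)/4 + x**4/16 + 5*x**2*sin(4*x)/4 + ∫(-5*x*sin(4*x)/2) dx + ∫(3*sin(x)) dx.
Step 5. Integrate ∫(-5*x*sin(4*x)/2) dx by parts with u = x, dv = (-5*sin(4*x)/2) dx, so v = 5*cos(4*x)/8: now -x**4*log(x)/4 + x**4/16 + 5*x**2*sin(4*x)/4 + 5*x*cos(4*x)/8 + ∫(3*sin(x)) dx + ∫(-5*cos(4*x)/8) dx.
Step 6. Evaluate the standard form: now -x**4*log(x)/4 + x**4/16 + 5*x**2*sin(4*x)/4 + 5*x*cos(4*x)/8 - 5*sin(4*x)/32 + ∫(3*sin(x)) dx.
Step 7. Evaluate the standard form: now -x**4*log(x)/4 + x**4/16 + 5*x**2*sin(4*x)/4 + 5*x*cos(4*x)/8 - 5*sin(4*x)/32 - 3*cos(x).
Answer: -x**4*log(x)/4 + x**4/16 + 5*x**2*sin(4*x)/4 + 5*x*cos(4*x)/8 - 5*sin(4*x)/32 - 3*cos(x).


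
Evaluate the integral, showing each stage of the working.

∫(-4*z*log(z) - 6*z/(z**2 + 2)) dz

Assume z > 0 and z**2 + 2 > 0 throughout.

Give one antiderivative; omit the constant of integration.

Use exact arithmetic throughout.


Step 1. Rewrite: now ∫(-6*z/(z**2 + 2)) dz + ∫(-4*z*log(z)) dz.
Step 2. Substitute u = z**2 + 2, turning ∫(-6*z/(z**2 + 2)) dz into ∫(-3/u) du: now ∫(-3/u) du + ∫(-4*z*log(z)) dz.
Step 3. Evaluate the standard form [assuming u > 0]: now -3*log(u) + ∫(-4*z*log(z)) dz.
Step 4. Substitute back u = z**2 + 2: now -3*log(z**2 + 2) + ∫(-4*z*log(z)) dz.
Step 5. Integrate ∫(-4*z*log(z)) dz by parts with u = log(z), dv = (-4*z) dz, so v = -2*z**2 [assuming z > 0]: now -2*z**2*log(z) - 3*log(z**2 + 2) + ∫(2*z) dz.
Step 6. Evaluate the standard form: now -2*z**2*log(z) + z**2 - 3*log(z**2 + 2).
Answer: -2*z**2*log(z) + z**2 - 3*log(z**2 + 2).


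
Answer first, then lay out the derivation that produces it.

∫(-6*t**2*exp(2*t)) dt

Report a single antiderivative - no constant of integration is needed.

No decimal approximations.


The answer is -3*t**2*exp(2*t) + 3*t*exp(2*t) - 3*exp(2*t)/2.
Step 1. Integrate ∫(-6*t**2*exp(2*t)) dt by parts with u = t**2, dv = (-6*exp(2*t)) dt, so v = -3*exp(2*t): now -3*t**2*exp(2*t) + ∫(6*t*exp(2*t)) dt.
Step 2. Integrate ∫(6*t*exp(2*t)) dt by parts with u = t, dv = (6*exp(2*t)) dt, so v = 3*exp(2*t): now -3*t**2*exp(2*t) + 3*t*exp(2*t) + ∫(-3*exp(2*t)) dt.
Step 3. Evaluate the standard form: now -3*t**2*exp(2*t) + 3*t*exp(2*t) - 3*exp(2*t)/2.
Answer: -3*t**2*exp(2*t) + 3*t*exp(2*t) - 3*exp(2*t)/2.


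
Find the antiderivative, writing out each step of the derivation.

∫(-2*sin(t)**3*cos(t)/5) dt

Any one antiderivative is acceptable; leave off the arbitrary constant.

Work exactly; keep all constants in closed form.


Step 1. Substitute u = sin(t), turning ∫(-2*sin(t)**3*cos(t)/5) dt into ∫(-2*u**3/5) du: now ∫(-2*u**3/5) du.
Step 2. Evaluate the standard form: now -u**4/10.
Step 3. Substitute back u = sin(t): now -sin(t)**4/10.
Answer: -sin(t)**4/10.


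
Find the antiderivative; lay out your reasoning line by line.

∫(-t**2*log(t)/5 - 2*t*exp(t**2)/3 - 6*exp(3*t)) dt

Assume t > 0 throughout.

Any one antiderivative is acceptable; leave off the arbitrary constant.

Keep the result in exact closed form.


Step 1. Rewrite: now ∫(-2*t*exp(t**2)/3) dt + ∫(-t**2*log(t)/5) dt + ∫(-6*exp(3*t)) dt.
Step 2. Integrate ∫(-t**2*log(t)/5) dt by parts with u = log(t), dv = (-t**2/5) dt, so v = -t**3/15 [assuming t > 0]: now -t**3*log(t)/15 + ∫(t**2/15) dt + ∫(-2*t*exp(t**2)/3) dt + ∫(-6*exp(3*t)) dt.
Step 3. Evaluate the standard form: now -t**3*log(t)/15 + t**3/45 + ∫(-2*t*exp(t**2)/3) dt + ∫(-6*exp(3*t)) dt.
Step 4. Evaluate the standard form: now -t**3*log(t)/15 + t**3/45 - 2*exp(3*t) + ∫(-2*t*exp(t**2)/3) dt.
Step 5. Substitute u = t**2, turning ∫(-2*t*exp(t**2)/3) dt into ∫(-exp(u)/3) du: now -t**3*log(t)/15 + t**3/45 - 2*exp(3*t) + ∫(-exp(u)/3) du.
Step 6. Evaluate the standard form: now -t**3*log(t)/15 + t**3/45 - 2*exp(3*t) - exp(u)/3.
Step 7. Substitute back u = t**2: now -t**3*log(t)/15 + t**3/45 - 2*exp(3*t) - exp(t**2)/3.
Answer: -t**3*log(t)/15 + t**3/45 - 2*exp(3*t) - exp(t**2)/3.


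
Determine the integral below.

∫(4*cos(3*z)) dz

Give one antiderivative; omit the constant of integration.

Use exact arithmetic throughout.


Answer: 4*sin(3*z)/3.


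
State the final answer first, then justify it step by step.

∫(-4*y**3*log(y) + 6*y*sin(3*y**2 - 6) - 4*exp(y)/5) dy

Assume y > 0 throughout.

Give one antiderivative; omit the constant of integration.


The answer is -y**4*log(y) + y**4/4 - 4*exp(y)/5 - cos(3*y**2 - 6).
Step 1. Rewrite: now ∫(6*y*sin(3*y**2 - 6)) dy + ∫(-4*y**3*log(y)) dy + ∫(-4*exp(y)/5) dy.
Step 2. Substitute u = y**2 - 2, turning ∫(6*y*sin(3*y**2 - 6)) dy into ∫(3*sin(3*u)) du: now ∫(-4*y**3*log(y)) dy + ∫(-4*exp(y)/5) dy + ∫(3*sin(3*u)) du.
Step 3. Evaluate the standard form: now -cos(3*u) + ∫(-4*y**3*log(y)) dy + ∫(-4*exp(y)/5) dy.
Step 4. Substitute back u = y**2 - 2: now -cos(3*y**2 - 6) + ∫(-4*y**3*log(y)) dy + ∫(-4*exp(y)/5) dy.
Step 5. Evaluate the standard form: now -4*exp(y)/5 - cos(3*y**2 - 6) + ∫(-4*y**3*log(y)) dy.
Step 6. Integrate ∫(-4*y**3*log(y)) dy by parts with u = log(y), dv = (-4*y**3) dy, so v = -y**4 [assuming y > 0]: now -y**4*log(y) - 4*exp(y)/5 - cos(3*y**2 - 6) + ∫(y**3) dy.
Step 7. Evaluate the standard form: now -y**4*log(y) + y**4/4 - 4*exp(y)/5 - cos(3*y**2 - 6).
Answer: -y**4*log(y) + y**4/4 - 4*exp(y)/5 - cos(3*y**2 - 6).


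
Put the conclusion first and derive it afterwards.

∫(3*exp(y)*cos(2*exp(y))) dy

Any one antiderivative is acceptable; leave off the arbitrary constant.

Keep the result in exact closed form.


The answer is 3*sin(2*exp(y))/2.
Step 1. Substitute u = exp(y), turning ∫(3*exp(y)*cos(2*exp(y))) dy into ∫(3*cos(2*u)) du: now ∫(3*cos(2*u)) du.
Step 2. Evaluate the standard form: now 3*sin(2*u)/2.
Step 3. Substitute back u = exp(y): now 3*sin(2*exp(y))/2.
Answer: 3*sin(2*exp(y))/2.


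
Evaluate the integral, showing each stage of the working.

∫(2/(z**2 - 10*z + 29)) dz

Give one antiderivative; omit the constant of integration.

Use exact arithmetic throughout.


Step 1. Substitute u = 5 - z, turning ∫(2/(z**2 - 10*z + 29)) dz into ∫(-2/(u**2 + 4)) du: now ∫(-2/(u**2 + 4)) du.
Step 2. Evaluate the standard form: now -atan(u/2).
Step 3. Substitute back u = 5 - z: now atan(z/2 - 5/2).
Answer: atan(z/2 - 5/2).


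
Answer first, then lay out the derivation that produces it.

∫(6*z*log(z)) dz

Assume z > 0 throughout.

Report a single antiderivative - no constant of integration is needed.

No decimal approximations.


The answer is 3*z**2*log(z) - 3*z**2/2.
Step 1. Integrate ∫(6*z*log(z)) dz by parts with u = log(z), dv = (6*z) dz, so v = 3*z**2 [assuming z > 0]: now 3*z**2*log(z) + ∫(-3*z) dz.
Step 2. Evaluate the standard form: now 3*z**2*log(z) - 3*z**2/2.
Answer: 3*z**2*log(z) - 3*z**2/2.


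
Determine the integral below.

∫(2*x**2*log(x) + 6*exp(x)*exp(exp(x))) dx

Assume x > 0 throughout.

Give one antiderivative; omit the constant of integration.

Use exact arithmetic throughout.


Answer: 2*x**3*log(x)/3 - 2*x**3/9 + 6*exp(exp(x)).
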